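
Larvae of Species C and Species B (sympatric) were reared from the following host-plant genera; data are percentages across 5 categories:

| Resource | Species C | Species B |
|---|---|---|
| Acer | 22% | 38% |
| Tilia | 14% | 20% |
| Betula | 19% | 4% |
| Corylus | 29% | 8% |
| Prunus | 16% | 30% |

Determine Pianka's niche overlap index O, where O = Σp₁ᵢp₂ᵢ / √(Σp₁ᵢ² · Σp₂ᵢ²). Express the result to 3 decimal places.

0.775

Convert percentages to proportions (divide by 100).
Σ p₁ᵢp₂ᵢ = 0.0836 + 0.0280 + 0.0076 + 0.0232 + 0.0480 = 0.1904
Σp_1ᵢ² = 0.22² + 0.14² + 0.19² + 0.29² + 0.16² = 0.0484 + 0.0196 + 0.0361 + 0.0841 + 0.0256 = 0.2138
Σp_2ᵢ² = 0.38² + 0.20² + 0.04² + 0.08² + 0.30² = 0.1444 + 0.0400 + 0.0016 + 0.0064 + 0.0900 = 0.2824
O = 0.1904 / √(0.2138 × 0.2824) = 0.1904 / 0.245718 = 0.77487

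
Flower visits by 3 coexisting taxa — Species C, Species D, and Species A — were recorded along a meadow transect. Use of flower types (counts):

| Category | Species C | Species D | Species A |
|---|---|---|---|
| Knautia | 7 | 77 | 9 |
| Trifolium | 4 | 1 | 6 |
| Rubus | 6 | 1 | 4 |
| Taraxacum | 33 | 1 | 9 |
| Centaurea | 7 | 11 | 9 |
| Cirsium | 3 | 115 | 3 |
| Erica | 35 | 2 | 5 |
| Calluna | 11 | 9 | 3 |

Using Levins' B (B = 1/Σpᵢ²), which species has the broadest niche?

Species A

Proportions for Species C (n=106): 7/106=0.0660, 4/106=0.0377, 6/106=0.0566, 33/106=0.3113, 7/106=0.0660, 3/106=0.0283, 35/106=0.3302, 11/106=0.1038
Proportions for Species D (n=217): 77/217=0.3548, 1/217=0.0046, 1/217=0.0046, 1/217=0.0046, 11/217=0.0507, 115/217=0.5300, 2/217=0.0092, 9/217=0.0415
Proportions for Species A (n=48): 9/48=0.1875, 6/48=0.1250, 4/48=0.0833, 9/48=0.1875, 9/48=0.1875, 3/48=0.0625, 5/48=0.1042, 3/48=0.0625
Σp_Cᵢ² = 0.0660² + 0.0377² + 0.0566² + 0.3113² + 0.0660² + 0.0283² + 0.3302² + 0.1038² = 0.004356 + 0.001421 + 0.003204 + 0.096908 + 0.004356 + 0.000801 + 0.109032 + 0.010774 = 0.230852
B_C = 1 / 0.230852 = 4.3318
Σp_Dᵢ² = 0.3548² + 0.0046² + 0.0046² + 0.0046² + 0.0507² + 0.5300² + 0.0092² + 0.0415² = 0.125883 + 0.000021 + 0.000021 + 0.000021 + 0.002570 + 0.280900 + 0.000085 + 0.001722 = 0.411223
B_D = 1 / 0.411223 = 2.4318
Σp_Aᵢ² = 0.1875² + 0.1250² + 0.0833² + 0.1875² + 0.1875² + 0.0625² + 0.1042² + 0.0625² = 0.035156 + 0.015625 + 0.006939 + 0.035156 + 0.035156 + 0.003906 + 0.010858 + 0.003906 = 0.146702
B_A = 1 / 0.146702 = 6.8165
Highest B → broadest niche (most generalist): Species A (B = 6.82).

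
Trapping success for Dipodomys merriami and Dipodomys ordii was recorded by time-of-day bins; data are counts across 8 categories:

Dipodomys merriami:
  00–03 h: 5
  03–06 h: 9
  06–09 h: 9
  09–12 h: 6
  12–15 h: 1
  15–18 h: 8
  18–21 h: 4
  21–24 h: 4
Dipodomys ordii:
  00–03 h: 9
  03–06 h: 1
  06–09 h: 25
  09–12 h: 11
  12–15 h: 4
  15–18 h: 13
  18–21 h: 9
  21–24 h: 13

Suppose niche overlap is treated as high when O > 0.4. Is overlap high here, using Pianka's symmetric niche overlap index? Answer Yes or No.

Yes

Proportions for Dipodomys merriami (n=46): 5/46=0.1087, 9/46=0.1957, 9/46=0.1957, 6/46=0.1304, 1/46=0.0217, 8/46=0.1739, 4/46=0.0870, 4/46=0.0870
Proportions for Dipodomys ordii (n=85): 9/85=0.1059, 1/85=0.0118, 25/85=0.2941, 11/85=0.1294, 4/85=0.0471, 13/85=0.1529, 9/85=0.1059, 13/85=0.1529
Σ p₁ᵢp₂ᵢ = 0.011511 + 0.002309 + 0.057555 + 0.016874 + 0.001022 + 0.026589 + 0.009213 + 0.013302 = 0.138375
Σp_1ᵢ² = 0.1087² + 0.1957² + 0.1957² + 0.1304² + 0.0217² + 0.1739² + 0.0870² + 0.0870² = 0.011816 + 0.038298 + 0.038298 + 0.017004 + 0.000471 + 0.030241 + 0.007569 + 0.007569 = 0.151266
Σp_2ᵢ² = 0.1059² + 0.0118² + 0.2941² + 0.1294² + 0.0471² + 0.1529² + 0.1059² + 0.1529² = 0.011215 + 0.000139 + 0.086495 + 0.016744 + 0.002218 + 0.023378 + 0.011215 + 0.023378 = 0.174782
O = 0.138375 / √(0.151266 × 0.174782) = 0.138375 / 0.1625994 = 0.8510
O = 0.8510 > 0.4 → Yes.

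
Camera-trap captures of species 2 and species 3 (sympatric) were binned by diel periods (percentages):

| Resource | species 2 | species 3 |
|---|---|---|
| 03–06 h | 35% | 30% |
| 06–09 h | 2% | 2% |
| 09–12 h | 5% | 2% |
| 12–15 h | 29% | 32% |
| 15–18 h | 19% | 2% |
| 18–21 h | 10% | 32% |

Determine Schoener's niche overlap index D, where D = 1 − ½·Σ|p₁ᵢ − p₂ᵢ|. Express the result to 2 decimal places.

Convert percentages to proportions (divide by 100).
Σ|p₁ᵢ − p₂ᵢ| = 0.05 + 0.00 + 0.03 + 0.03 + 0.17 + 0.22 = 0.50
D = 1 − ½ × 0.50 = 1 − 0.250 = 0.7500

0.75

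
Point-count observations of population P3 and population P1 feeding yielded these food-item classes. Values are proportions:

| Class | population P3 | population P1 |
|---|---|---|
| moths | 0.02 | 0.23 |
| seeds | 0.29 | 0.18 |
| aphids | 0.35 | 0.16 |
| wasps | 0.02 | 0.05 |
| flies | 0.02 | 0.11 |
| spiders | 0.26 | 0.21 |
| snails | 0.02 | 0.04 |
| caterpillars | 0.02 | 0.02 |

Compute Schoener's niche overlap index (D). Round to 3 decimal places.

Σ|p₁ᵢ − p₂ᵢ| = 0.21 + 0.11 + 0.19 + 0.03 + 0.09 + 0.05 + 0.02 + 0.00 = 0.70
D = 1 − ½ × 0.70 = 1 − 0.350 = 0.65000

0.650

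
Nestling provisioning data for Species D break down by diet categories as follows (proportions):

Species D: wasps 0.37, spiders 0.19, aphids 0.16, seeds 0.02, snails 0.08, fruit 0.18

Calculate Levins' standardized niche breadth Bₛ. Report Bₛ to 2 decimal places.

0.64

Σpᵢ² = 0.37² + 0.19² + 0.16² + 0.02² + 0.08² + 0.18² = 0.1369 + 0.0361 + 0.0256 + 0.0004 + 0.0064 + 0.0324 = 0.2378
B = 1 / 0.2378 = 4.2052
Bₛ = (B − 1)/(n − 1) = (4.2052 − 1)/(6 − 1) = 3.2052/5 = 0.6410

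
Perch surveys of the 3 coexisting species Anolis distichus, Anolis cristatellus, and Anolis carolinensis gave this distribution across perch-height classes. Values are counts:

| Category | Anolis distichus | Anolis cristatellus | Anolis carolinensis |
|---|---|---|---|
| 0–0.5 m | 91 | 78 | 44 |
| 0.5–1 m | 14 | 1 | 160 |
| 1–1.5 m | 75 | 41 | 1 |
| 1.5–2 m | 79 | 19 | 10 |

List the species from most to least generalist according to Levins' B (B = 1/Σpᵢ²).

Proportions for Anolis distichus (n=259): 91/259=0.3514, 14/259=0.0541, 75/259=0.2896, 79/259=0.3050
Proportions for Anolis cristatellus (n=139): 78/139=0.5612, 1/139=0.0072, 41/139=0.2950, 19/139=0.1367
Proportions for Anolis carolinensis (n=215): 44/215=0.2047, 160/215=0.7442, 1/215=0.0047, 10/215=0.0465
Σp_distᵢ² = 0.3514² + 0.0541² + 0.2896² + 0.3050² = 0.123482 + 0.002927 + 0.083868 + 0.093025 = 0.303302
B_dist = 1 / 0.303302 = 3.2970
Σp_crisᵢ² = 0.5612² + 0.0072² + 0.2950² + 0.1367² = 0.314945 + 0.000052 + 0.087025 + 0.018687 = 0.420709
B_cris = 1 / 0.420709 = 2.3769
Σp_caroᵢ² = 0.2047² + 0.7442² + 0.0047² + 0.0465² = 0.041902 + 0.553834 + 0.000022 + 0.002162 = 0.597920
B_caro = 1 / 0.597920 = 1.6725
Ranking by B (broadest → narrowest): Anolis distichus (3.30) > Anolis cristatellus (2.38) > Anolis carolinensis (1.67)

Anolis distichus > Anolis cristatellus > Anolis carolinensis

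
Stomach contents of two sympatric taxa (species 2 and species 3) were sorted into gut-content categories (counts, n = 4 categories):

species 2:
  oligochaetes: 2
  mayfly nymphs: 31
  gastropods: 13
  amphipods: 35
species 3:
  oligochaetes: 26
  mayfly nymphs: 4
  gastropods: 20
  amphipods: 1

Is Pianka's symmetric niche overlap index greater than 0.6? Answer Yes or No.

Proportions for species 2 (n=81): 2/81=0.0247, 31/81=0.3827, 13/81=0.1605, 35/81=0.4321
Proportions for species 3 (n=51): 26/51=0.5098, 4/51=0.0784, 20/51=0.3922, 1/51=0.0196
Σ p₁ᵢp₂ᵢ = 0.012592 + 0.030004 + 0.062948 + 0.008469 = 0.114013
Σp_1ᵢ² = 0.0247² + 0.3827² + 0.1605² + 0.4321² = 0.000610 + 0.146459 + 0.025760 + 0.186710 = 0.359539
Σp_2ᵢ² = 0.5098² + 0.0784² + 0.3922² + 0.0196² = 0.259896 + 0.006147 + 0.153821 + 0.000384 = 0.420248
O = 0.114013 / √(0.359539 × 0.420248) = 0.114013 / 0.3887101 = 0.2933
O = 0.2933 < 0.6 → No.

No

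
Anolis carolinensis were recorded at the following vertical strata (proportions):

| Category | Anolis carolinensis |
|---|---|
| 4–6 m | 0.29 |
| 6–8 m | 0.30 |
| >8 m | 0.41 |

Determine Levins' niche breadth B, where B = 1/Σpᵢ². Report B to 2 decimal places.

Σpᵢ² = 0.29² + 0.30² + 0.41² = 0.0841 + 0.0900 + 0.1681 = 0.3422
B = 1 / 0.3422 = 2.9223

2.92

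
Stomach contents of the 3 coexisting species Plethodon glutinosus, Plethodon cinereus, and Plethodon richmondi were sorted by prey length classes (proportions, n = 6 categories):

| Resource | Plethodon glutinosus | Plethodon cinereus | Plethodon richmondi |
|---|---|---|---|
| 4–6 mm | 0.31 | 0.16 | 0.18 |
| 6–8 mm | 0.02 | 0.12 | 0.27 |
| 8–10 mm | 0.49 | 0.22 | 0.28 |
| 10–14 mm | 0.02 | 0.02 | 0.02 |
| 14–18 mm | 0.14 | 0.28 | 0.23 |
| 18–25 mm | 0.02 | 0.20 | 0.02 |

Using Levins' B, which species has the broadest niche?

Plethodon cinereus

Σp_glutᵢ² = 0.31² + 0.02² + 0.49² + 0.02² + 0.14² + 0.02² = 0.0961 + 0.0004 + 0.2401 + 0.0004 + 0.0196 + 0.0004 = 0.3570
B_glut = 1 / 0.3570 = 2.8011
Σp_cineᵢ² = 0.16² + 0.12² + 0.22² + 0.02² + 0.28² + 0.20² = 0.0256 + 0.0144 + 0.0484 + 0.0004 + 0.0784 + 0.0400 = 0.2072
B_cine = 1 / 0.2072 = 4.8263
Σp_richᵢ² = 0.18² + 0.27² + 0.28² + 0.02² + 0.23² + 0.02² = 0.0324 + 0.0729 + 0.0784 + 0.0004 + 0.0529 + 0.0004 = 0.2374
B_rich = 1 / 0.2374 = 4.2123
Highest B → broadest niche (most generalist): Plethodon cinereus (B = 4.83).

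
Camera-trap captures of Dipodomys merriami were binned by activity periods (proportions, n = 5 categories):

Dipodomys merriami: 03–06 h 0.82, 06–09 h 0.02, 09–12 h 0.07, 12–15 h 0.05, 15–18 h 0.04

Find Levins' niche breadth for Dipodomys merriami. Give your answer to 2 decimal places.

Σpᵢ² = 0.82² + 0.02² + 0.07² + 0.05² + 0.04² = 0.6724 + 0.0004 + 0.0049 + 0.0025 + 0.0016 = 0.6818
B = 1 / 0.6818 = 1.4667

1.47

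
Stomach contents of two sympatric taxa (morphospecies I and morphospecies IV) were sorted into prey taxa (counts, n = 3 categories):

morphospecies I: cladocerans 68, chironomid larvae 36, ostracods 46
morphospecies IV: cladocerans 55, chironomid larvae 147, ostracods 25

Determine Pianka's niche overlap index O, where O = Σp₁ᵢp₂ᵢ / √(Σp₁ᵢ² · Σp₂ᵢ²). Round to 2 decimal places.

0.71

Proportions for morphospecies I (n=150): 68/150=0.4533, 36/150=0.2400, 46/150=0.3067
Proportions for morphospecies IV (n=227): 55/227=0.2423, 147/227=0.6476, 25/227=0.1101
Σ p₁ᵢp₂ᵢ = 0.109835 + 0.155424 + 0.033768 = 0.299027
Σp_1ᵢ² = 0.4533² + 0.2400² + 0.3067² = 0.205481 + 0.057600 + 0.094065 = 0.357146
Σp_2ᵢ² = 0.2423² + 0.6476² + 0.1101² = 0.058709 + 0.419386 + 0.012122 = 0.490217
O = 0.299027 / √(0.357146 × 0.490217) = 0.299027 / 0.4184245 = 0.7146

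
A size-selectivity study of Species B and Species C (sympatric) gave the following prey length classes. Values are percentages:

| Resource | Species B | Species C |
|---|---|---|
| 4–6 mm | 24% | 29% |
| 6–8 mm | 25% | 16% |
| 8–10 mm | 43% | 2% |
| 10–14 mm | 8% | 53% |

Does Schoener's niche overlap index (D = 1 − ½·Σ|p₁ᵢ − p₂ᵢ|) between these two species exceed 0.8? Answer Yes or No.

No

Convert percentages to proportions (divide by 100).
Σ|p₁ᵢ − p₂ᵢ| = 0.05 + 0.09 + 0.41 + 0.45 = 1.00
D = 1 − ½ × 1.00 = 1 − 0.500 = 0.5000
D = 0.5000 < 0.8 → No.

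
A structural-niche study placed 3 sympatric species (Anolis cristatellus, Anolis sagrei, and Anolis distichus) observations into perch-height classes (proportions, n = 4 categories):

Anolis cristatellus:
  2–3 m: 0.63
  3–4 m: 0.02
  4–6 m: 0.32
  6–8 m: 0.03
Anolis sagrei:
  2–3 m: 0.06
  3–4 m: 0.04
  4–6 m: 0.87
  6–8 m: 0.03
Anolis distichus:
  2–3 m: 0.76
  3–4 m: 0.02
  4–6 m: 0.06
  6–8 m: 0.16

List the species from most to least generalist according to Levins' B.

Σp_crisᵢ² = 0.63² + 0.02² + 0.32² + 0.03² = 0.3969 + 0.0004 + 0.1024 + 0.0009 = 0.5006
B_cris = 1 / 0.5006 = 1.9976
Σp_sagrᵢ² = 0.06² + 0.04² + 0.87² + 0.03² = 0.0036 + 0.0016 + 0.7569 + 0.0009 = 0.7630
B_sagr = 1 / 0.7630 = 1.3106
Σp_distᵢ² = 0.76² + 0.02² + 0.06² + 0.16² = 0.5776 + 0.0004 + 0.0036 + 0.0256 = 0.6072
B_dist = 1 / 0.6072 = 1.6469
Ranking by B (broadest → narrowest): Anolis cristatellus (2.00) > Anolis distichus (1.65) > Anolis sagrei (1.31)

Anolis cristatellus > Anolis distichus > Anolis sagrei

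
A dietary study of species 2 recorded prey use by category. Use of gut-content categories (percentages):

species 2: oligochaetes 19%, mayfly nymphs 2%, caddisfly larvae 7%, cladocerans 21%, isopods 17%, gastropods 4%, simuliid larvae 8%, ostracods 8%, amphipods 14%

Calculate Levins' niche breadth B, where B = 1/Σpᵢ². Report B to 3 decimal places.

6.739

Convert percentages to proportions (divide by 100).
Σpᵢ² = 0.19² + 0.02² + 0.07² + 0.21² + 0.17² + 0.04² + 0.08² + 0.08² + 0.14² = 0.0361 + 0.0004 + 0.0049 + 0.0441 + 0.0289 + 0.0016 + 0.0064 + 0.0064 + 0.0196 = 0.1484
B = 1 / 0.1484 = 6.73854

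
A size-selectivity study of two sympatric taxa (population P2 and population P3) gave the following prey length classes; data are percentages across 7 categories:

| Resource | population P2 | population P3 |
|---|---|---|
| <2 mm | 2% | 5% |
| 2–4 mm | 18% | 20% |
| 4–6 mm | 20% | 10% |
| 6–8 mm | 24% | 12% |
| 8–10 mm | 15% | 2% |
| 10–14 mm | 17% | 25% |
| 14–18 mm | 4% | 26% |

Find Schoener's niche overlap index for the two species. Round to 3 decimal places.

Convert percentages to proportions (divide by 100).
Σ|p₁ᵢ − p₂ᵢ| = 0.03 + 0.02 + 0.10 + 0.12 + 0.13 + 0.08 + 0.22 = 0.70
D = 1 − ½ × 0.70 = 1 − 0.350 = 0.65000

0.650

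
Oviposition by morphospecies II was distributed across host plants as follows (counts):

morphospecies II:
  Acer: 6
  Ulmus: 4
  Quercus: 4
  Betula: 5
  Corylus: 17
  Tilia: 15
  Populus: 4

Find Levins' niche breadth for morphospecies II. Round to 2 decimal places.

Proportions for morphospecies II (n=55): 6/55=0.1091, 4/55=0.0727, 4/55=0.0727, 5/55=0.0909, 17/55=0.3091, 15/55=0.2727, 4/55=0.0727
Σpᵢ² = 0.1091² + 0.0727² + 0.0727² + 0.0909² + 0.3091² + 0.2727² + 0.0727² = 0.011903 + 0.005285 + 0.005285 + 0.008263 + 0.095543 + 0.074365 + 0.005285 = 0.205929
B = 1 / 0.205929 = 4.8560

4.86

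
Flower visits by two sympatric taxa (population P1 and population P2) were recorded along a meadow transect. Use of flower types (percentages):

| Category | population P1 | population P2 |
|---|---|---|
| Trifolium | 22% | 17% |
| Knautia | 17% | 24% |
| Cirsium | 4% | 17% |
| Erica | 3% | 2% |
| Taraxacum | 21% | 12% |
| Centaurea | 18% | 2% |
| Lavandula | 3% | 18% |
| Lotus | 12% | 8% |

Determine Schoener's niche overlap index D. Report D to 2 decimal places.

Convert percentages to proportions (divide by 100).
Σ|p₁ᵢ − p₂ᵢ| = 0.05 + 0.07 + 0.13 + 0.01 + 0.09 + 0.16 + 0.15 + 0.04 = 0.70
D = 1 − ½ × 0.70 = 1 − 0.350 = 0.6500

0.65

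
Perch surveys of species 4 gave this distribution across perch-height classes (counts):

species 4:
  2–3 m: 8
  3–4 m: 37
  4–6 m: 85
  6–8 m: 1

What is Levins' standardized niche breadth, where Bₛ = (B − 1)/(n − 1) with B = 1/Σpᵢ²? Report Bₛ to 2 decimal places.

0.33

Proportions for species 4 (n=131): 8/131=0.0611, 37/131=0.2824, 85/131=0.6489, 1/131=0.0076
Σpᵢ² = 0.0611² + 0.2824² + 0.6489² + 0.0076² = 0.003733 + 0.079750 + 0.421071 + 0.000058 = 0.504612
B = 1 / 0.504612 = 1.9817
Bₛ = (B − 1)/(n − 1) = (1.9817 − 1)/(4 − 1) = 0.9817/3 = 0.3272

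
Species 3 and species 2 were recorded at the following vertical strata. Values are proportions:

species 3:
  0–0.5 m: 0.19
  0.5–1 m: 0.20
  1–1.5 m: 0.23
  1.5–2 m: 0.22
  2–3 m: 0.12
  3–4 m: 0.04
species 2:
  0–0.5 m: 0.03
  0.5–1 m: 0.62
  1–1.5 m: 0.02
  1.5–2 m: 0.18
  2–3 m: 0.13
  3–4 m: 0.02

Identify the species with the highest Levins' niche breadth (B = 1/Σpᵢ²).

species 3

Σp_3ᵢ² = 0.19² + 0.20² + 0.23² + 0.22² + 0.12² + 0.04² = 0.0361 + 0.0400 + 0.0529 + 0.0484 + 0.0144 + 0.0016 = 0.1934
B_3 = 1 / 0.1934 = 5.1706
Σp_2ᵢ² = 0.03² + 0.62² + 0.02² + 0.18² + 0.13² + 0.02² = 0.0009 + 0.3844 + 0.0004 + 0.0324 + 0.0169 + 0.0004 = 0.4354
B_2 = 1 / 0.4354 = 2.2967
Highest B → broadest niche (most generalist): species 3 (B = 5.17).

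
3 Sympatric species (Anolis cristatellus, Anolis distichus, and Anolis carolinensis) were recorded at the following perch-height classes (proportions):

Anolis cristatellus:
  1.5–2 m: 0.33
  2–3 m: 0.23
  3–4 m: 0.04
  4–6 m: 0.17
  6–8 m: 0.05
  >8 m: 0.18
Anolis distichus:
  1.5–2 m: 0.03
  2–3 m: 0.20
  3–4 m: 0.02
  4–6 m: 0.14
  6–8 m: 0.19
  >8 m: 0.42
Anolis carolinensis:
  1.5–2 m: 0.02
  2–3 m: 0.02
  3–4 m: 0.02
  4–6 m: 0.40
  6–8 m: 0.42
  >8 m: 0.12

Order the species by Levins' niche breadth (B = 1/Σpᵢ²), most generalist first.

Anolis cristatellus > Anolis distichus > Anolis carolinensis

Σp_crisᵢ² = 0.33² + 0.23² + 0.04² + 0.17² + 0.05² + 0.18² = 0.1089 + 0.0529 + 0.0016 + 0.0289 + 0.0025 + 0.0324 = 0.2272
B_cris = 1 / 0.2272 = 4.4014
Σp_distᵢ² = 0.03² + 0.20² + 0.02² + 0.14² + 0.19² + 0.42² = 0.0009 + 0.0400 + 0.0004 + 0.0196 + 0.0361 + 0.1764 = 0.2734
B_dist = 1 / 0.2734 = 3.6576
Σp_caroᵢ² = 0.02² + 0.02² + 0.02² + 0.40² + 0.42² + 0.12² = 0.0004 + 0.0004 + 0.0004 + 0.1600 + 0.1764 + 0.0144 = 0.3520
B_caro = 1 / 0.3520 = 2.8409
Ranking by B (broadest → narrowest): Anolis cristatellus (4.40) > Anolis distichus (3.66) > Anolis carolinensis (2.84)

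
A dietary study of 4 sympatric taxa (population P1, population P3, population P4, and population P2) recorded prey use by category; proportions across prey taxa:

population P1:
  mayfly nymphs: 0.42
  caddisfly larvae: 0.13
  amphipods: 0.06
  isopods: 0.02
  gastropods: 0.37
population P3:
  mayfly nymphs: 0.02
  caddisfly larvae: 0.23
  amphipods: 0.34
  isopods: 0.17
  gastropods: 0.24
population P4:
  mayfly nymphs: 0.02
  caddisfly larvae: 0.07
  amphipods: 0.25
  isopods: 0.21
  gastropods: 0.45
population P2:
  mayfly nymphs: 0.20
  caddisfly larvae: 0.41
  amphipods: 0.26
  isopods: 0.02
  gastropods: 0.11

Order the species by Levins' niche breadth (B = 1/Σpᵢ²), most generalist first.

Σp_P1ᵢ² = 0.42² + 0.13² + 0.06² + 0.02² + 0.37² = 0.1764 + 0.0169 + 0.0036 + 0.0004 + 0.1369 = 0.3342
B_P1 = 1 / 0.3342 = 2.9922
Σp_P3ᵢ² = 0.02² + 0.23² + 0.34² + 0.17² + 0.24² = 0.0004 + 0.0529 + 0.1156 + 0.0289 + 0.0576 = 0.2554
B_P3 = 1 / 0.2554 = 3.9154
Σp_P4ᵢ² = 0.02² + 0.07² + 0.25² + 0.21² + 0.45² = 0.0004 + 0.0049 + 0.0625 + 0.0441 + 0.2025 = 0.3144
B_P4 = 1 / 0.3144 = 3.1807
Σp_P2ᵢ² = 0.20² + 0.41² + 0.26² + 0.02² + 0.11² = 0.0400 + 0.1681 + 0.0676 + 0.0004 + 0.0121 = 0.2882
B_P2 = 1 / 0.2882 = 3.4698
Ranking by B (broadest → narrowest): population P3 (3.92) > population P2 (3.47) > population P4 (3.18) > population P1 (2.99)

population P3 > population P2 > population P4 > population P1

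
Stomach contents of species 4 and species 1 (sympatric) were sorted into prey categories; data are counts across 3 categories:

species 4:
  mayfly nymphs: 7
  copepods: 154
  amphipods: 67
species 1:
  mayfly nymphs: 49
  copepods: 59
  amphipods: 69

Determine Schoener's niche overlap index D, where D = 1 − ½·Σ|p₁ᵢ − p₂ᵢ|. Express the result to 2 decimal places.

0.66

Proportions for species 4 (n=228): 7/228=0.0307, 154/228=0.6754, 67/228=0.2939
Proportions for species 1 (n=177): 49/177=0.2768, 59/177=0.3333, 69/177=0.3898
Σ|p₁ᵢ − p₂ᵢ| = 0.2461 + 0.3421 + 0.0959 = 0.6841
D = 1 − ½ × 0.6841 = 1 − 0.34205 = 0.65795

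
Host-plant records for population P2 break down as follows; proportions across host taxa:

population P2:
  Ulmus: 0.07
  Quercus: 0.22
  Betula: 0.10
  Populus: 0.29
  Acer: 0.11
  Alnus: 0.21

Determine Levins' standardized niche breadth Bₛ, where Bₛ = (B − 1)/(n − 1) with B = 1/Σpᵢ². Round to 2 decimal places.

Σpᵢ² = 0.07² + 0.22² + 0.10² + 0.29² + 0.11² + 0.21² = 0.0049 + 0.0484 + 0.0100 + 0.0841 + 0.0121 + 0.0441 = 0.2036
B = 1 / 0.2036 = 4.9116
Bₛ = (B − 1)/(n − 1) = (4.9116 − 1)/(6 − 1) = 3.9116/5 = 0.7823

0.78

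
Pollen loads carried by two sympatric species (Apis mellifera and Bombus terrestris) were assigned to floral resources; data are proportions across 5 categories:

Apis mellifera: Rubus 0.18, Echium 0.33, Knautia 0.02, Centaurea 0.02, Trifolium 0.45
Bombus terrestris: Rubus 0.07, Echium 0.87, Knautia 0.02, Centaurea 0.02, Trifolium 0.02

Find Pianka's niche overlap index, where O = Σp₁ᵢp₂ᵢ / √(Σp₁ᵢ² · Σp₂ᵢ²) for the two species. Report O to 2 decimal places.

Σ p₁ᵢp₂ᵢ = 0.0126 + 0.2871 + 0.0004 + 0.0004 + 0.0090 = 0.3095
Σp_1ᵢ² = 0.18² + 0.33² + 0.02² + 0.02² + 0.45² = 0.0324 + 0.1089 + 0.0004 + 0.0004 + 0.2025 = 0.3446
Σp_2ᵢ² = 0.07² + 0.87² + 0.02² + 0.02² + 0.02² = 0.0049 + 0.7569 + 0.0004 + 0.0004 + 0.0004 = 0.7630
O = 0.3095 / √(0.3446 × 0.7630) = 0.3095 / 0.51277 = 0.6036

0.60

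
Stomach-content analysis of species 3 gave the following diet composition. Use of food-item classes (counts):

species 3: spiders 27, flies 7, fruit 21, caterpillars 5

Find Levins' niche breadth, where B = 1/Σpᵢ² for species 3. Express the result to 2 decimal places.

2.89

Proportions for species 3 (n=60): 27/60=0.4500, 7/60=0.1167, 21/60=0.3500, 5/60=0.0833
Σpᵢ² = 0.4500² + 0.1167² + 0.3500² + 0.0833² = 0.202500 + 0.013619 + 0.122500 + 0.006939 = 0.345558
B = 1 / 0.345558 = 2.8939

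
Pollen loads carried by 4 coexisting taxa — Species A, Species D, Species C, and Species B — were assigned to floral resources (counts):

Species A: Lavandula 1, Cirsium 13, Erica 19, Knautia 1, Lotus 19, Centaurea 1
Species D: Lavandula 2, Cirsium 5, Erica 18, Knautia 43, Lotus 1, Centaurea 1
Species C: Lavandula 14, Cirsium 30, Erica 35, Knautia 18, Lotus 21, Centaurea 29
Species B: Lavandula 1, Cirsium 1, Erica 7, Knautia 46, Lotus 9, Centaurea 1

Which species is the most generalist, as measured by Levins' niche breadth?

Proportions for Species A (n=54): 1/54=0.0185, 13/54=0.2407, 19/54=0.3519, 1/54=0.0185, 19/54=0.3519, 1/54=0.0185
Proportions for Species D (n=70): 2/70=0.0286, 5/70=0.0714, 18/70=0.2571, 43/70=0.6143, 1/70=0.0143, 1/70=0.0143
Proportions for Species C (n=147): 14/147=0.0952, 30/147=0.2041, 35/147=0.2381, 18/147=0.1224, 21/147=0.1429, 29/147=0.1973
Proportions for Species B (n=65): 1/65=0.0154, 1/65=0.0154, 7/65=0.1077, 46/65=0.7077, 9/65=0.1385, 1/65=0.0154
Σp_Aᵢ² = 0.0185² + 0.2407² + 0.3519² + 0.0185² + 0.3519² + 0.0185² = 0.000342 + 0.057936 + 0.123834 + 0.000342 + 0.123834 + 0.000342 = 0.306630
B_A = 1 / 0.306630 = 3.2613
Σp_Dᵢ² = 0.0286² + 0.0714² + 0.2571² + 0.6143² + 0.0143² + 0.0143² = 0.000818 + 0.005098 + 0.066100 + 0.377364 + 0.000204 + 0.000204 = 0.449788
B_D = 1 / 0.449788 = 2.2233
Σp_Cᵢ² = 0.0952² + 0.2041² + 0.2381² + 0.1224² + 0.1429² + 0.1973² = 0.009063 + 0.041657 + 0.056692 + 0.014982 + 0.020420 + 0.038927 = 0.181741
B_C = 1 / 0.181741 = 5.5023
Σp_Bᵢ² = 0.0154² + 0.0154² + 0.1077² + 0.7077² + 0.1385² + 0.0154² = 0.000237 + 0.000237 + 0.011599 + 0.500839 + 0.019182 + 0.000237 = 0.532331
B_B = 1 / 0.532331 = 1.8785
Highest B → broadest niche (most generalist): Species C (B = 5.50).

Species C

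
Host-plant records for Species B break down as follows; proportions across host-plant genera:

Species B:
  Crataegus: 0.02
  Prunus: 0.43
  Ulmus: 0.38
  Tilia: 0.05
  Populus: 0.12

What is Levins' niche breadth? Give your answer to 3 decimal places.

Σpᵢ² = 0.02² + 0.43² + 0.38² + 0.05² + 0.12² = 0.0004 + 0.1849 + 0.1444 + 0.0025 + 0.0144 = 0.3466
B = 1 / 0.3466 = 2.88517

2.885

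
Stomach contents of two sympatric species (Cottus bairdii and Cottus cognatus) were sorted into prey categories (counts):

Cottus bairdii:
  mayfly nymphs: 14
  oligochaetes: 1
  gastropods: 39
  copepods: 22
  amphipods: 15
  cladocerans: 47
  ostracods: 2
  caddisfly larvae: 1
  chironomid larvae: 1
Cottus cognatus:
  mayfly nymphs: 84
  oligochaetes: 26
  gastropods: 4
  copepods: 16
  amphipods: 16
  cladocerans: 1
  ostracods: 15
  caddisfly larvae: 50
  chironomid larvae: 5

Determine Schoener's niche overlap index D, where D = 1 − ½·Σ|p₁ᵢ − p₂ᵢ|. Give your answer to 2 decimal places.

Proportions for Cottus bairdii (n=142): 14/142=0.0986, 1/142=0.0070, 39/142=0.2746, 22/142=0.1549, 15/142=0.1056, 47/142=0.3310, 2/142=0.0141, 1/142=0.0070, 1/142=0.0070
Proportions for Cottus cognatus (n=217): 84/217=0.3871, 26/217=0.1198, 4/217=0.0184, 16/217=0.0737, 16/217=0.0737, 1/217=0.0046, 15/217=0.0691, 50/217=0.2304, 5/217=0.0230
Σ|p₁ᵢ − p₂ᵢ| = 0.2885 + 0.1128 + 0.2562 + 0.0812 + 0.0319 + 0.3264 + 0.0550 + 0.2234 + 0.0160 = 1.3914
D = 1 − ½ × 1.3914 = 1 − 0.69570 = 0.30430

0.30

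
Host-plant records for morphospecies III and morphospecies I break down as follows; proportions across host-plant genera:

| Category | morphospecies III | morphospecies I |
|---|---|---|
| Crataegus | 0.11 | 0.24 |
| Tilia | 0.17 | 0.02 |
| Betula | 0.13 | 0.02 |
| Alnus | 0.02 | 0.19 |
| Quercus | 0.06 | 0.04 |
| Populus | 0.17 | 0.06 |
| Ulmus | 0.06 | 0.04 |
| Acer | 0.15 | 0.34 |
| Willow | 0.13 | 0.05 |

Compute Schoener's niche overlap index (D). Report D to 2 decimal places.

0.51

Σ|p₁ᵢ − p₂ᵢ| = 0.13 + 0.15 + 0.11 + 0.17 + 0.02 + 0.11 + 0.02 + 0.19 + 0.08 = 0.98
D = 1 − ½ × 0.98 = 1 − 0.490 = 0.5100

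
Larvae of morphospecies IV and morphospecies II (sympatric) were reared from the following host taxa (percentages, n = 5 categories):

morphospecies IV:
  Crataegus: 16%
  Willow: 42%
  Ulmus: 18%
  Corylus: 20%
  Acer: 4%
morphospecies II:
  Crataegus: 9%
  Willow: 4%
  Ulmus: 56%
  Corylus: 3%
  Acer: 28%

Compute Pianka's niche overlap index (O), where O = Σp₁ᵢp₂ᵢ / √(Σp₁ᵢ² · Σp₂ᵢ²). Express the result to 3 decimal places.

Convert percentages to proportions (divide by 100).
Σ p₁ᵢp₂ᵢ = 0.0144 + 0.0168 + 0.1008 + 0.0060 + 0.0112 = 0.1492
Σp_1ᵢ² = 0.16² + 0.42² + 0.18² + 0.20² + 0.04² = 0.0256 + 0.1764 + 0.0324 + 0.0400 + 0.0016 = 0.2760
Σp_2ᵢ² = 0.09² + 0.04² + 0.56² + 0.03² + 0.28² = 0.0081 + 0.0016 + 0.3136 + 0.0009 + 0.0784 = 0.4026
O = 0.1492 / √(0.2760 × 0.4026) = 0.1492 / 0.333343 = 0.44759

0.448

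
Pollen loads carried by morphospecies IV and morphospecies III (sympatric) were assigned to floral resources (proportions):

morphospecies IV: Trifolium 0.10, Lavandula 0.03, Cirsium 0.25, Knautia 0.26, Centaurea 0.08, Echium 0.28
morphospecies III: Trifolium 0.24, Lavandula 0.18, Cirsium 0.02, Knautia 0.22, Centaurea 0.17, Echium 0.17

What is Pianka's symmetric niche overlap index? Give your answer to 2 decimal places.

0.73

Σ p₁ᵢp₂ᵢ = 0.0240 + 0.0054 + 0.0050 + 0.0572 + 0.0136 + 0.0476 = 0.1528
Σp_1ᵢ² = 0.10² + 0.03² + 0.25² + 0.26² + 0.08² + 0.28² = 0.0100 + 0.0009 + 0.0625 + 0.0676 + 0.0064 + 0.0784 = 0.2258
Σp_2ᵢ² = 0.24² + 0.18² + 0.02² + 0.22² + 0.17² + 0.17² = 0.0576 + 0.0324 + 0.0004 + 0.0484 + 0.0289 + 0.0289 = 0.1966
O = 0.1528 / √(0.2258 × 0.1966) = 0.1528 / 0.21069 = 0.7252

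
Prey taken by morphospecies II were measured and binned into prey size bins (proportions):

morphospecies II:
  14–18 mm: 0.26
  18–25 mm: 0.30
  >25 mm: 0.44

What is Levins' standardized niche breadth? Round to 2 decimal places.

0.92

Σpᵢ² = 0.26² + 0.30² + 0.44² = 0.0676 + 0.0900 + 0.1936 = 0.3512
B = 1 / 0.3512 = 2.8474
Bₛ = (B − 1)/(n − 1) = (2.8474 − 1)/(3 − 1) = 1.8474/2 = 0.9237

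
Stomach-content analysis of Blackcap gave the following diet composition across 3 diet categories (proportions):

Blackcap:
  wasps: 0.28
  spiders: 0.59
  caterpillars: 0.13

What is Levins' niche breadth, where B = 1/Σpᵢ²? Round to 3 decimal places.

2.255

Σpᵢ² = 0.28² + 0.59² + 0.13² = 0.0784 + 0.3481 + 0.0169 = 0.4434
B = 1 / 0.4434 = 2.25530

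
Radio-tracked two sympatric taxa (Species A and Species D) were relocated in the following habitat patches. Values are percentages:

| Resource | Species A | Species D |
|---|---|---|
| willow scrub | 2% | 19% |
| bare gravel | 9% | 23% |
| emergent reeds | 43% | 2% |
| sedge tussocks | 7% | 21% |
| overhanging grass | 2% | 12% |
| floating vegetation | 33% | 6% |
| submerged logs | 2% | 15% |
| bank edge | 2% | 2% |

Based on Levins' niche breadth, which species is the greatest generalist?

Species D

Convert percentages to proportions (divide by 100).
Σp_Aᵢ² = 0.02² + 0.09² + 0.43² + 0.07² + 0.02² + 0.33² + 0.02² + 0.02² = 0.0004 + 0.0081 + 0.1849 + 0.0049 + 0.0004 + 0.1089 + 0.0004 + 0.0004 = 0.3084
B_A = 1 / 0.3084 = 3.2425
Σp_Dᵢ² = 0.19² + 0.23² + 0.02² + 0.21² + 0.12² + 0.06² + 0.15² + 0.02² = 0.0361 + 0.0529 + 0.0004 + 0.0441 + 0.0144 + 0.0036 + 0.0225 + 0.0004 = 0.1744
B_D = 1 / 0.1744 = 5.7339
Highest B → broadest niche (most generalist): Species D (B = 5.73).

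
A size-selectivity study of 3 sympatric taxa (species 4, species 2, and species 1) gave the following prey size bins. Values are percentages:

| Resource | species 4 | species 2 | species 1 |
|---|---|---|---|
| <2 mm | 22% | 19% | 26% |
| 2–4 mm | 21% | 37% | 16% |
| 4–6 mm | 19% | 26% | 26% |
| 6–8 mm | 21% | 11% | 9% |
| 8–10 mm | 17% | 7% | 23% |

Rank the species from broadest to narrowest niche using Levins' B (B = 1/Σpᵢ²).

Convert percentages to proportions (divide by 100).
Σp_4ᵢ² = 0.22² + 0.21² + 0.19² + 0.21² + 0.17² = 0.0484 + 0.0441 + 0.0361 + 0.0441 + 0.0289 = 0.2016
B_4 = 1 / 0.2016 = 4.9603
Σp_2ᵢ² = 0.19² + 0.37² + 0.26² + 0.11² + 0.07² = 0.0361 + 0.1369 + 0.0676 + 0.0121 + 0.0049 = 0.2576
B_2 = 1 / 0.2576 = 3.8820
Σp_1ᵢ² = 0.26² + 0.16² + 0.26² + 0.09² + 0.23² = 0.0676 + 0.0256 + 0.0676 + 0.0081 + 0.0529 = 0.2218
B_1 = 1 / 0.2218 = 4.5086
Ranking by B (broadest → narrowest): species 4 (4.96) > species 1 (4.51) > species 2 (3.88)

species 4 > species 1 > species 2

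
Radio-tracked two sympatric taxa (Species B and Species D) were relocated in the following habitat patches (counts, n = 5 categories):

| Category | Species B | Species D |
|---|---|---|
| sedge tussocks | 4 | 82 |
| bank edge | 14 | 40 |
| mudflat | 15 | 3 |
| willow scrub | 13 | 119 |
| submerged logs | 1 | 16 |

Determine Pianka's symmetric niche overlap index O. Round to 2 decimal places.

Proportions for Species B (n=47): 4/47=0.0851, 14/47=0.2979, 15/47=0.3191, 13/47=0.2766, 1/47=0.0213
Proportions for Species D (n=260): 82/260=0.3154, 40/260=0.1538, 3/260=0.0115, 119/260=0.4577, 16/260=0.0615
Σ p₁ᵢp₂ᵢ = 0.026841 + 0.045817 + 0.003670 + 0.126600 + 0.001310 = 0.204238
Σp_1ᵢ² = 0.0851² + 0.2979² + 0.3191² + 0.2766² + 0.0213² = 0.007242 + 0.088744 + 0.101825 + 0.076508 + 0.000454 = 0.274773
Σp_2ᵢ² = 0.3154² + 0.1538² + 0.0115² + 0.4577² + 0.0615² = 0.099477 + 0.023654 + 0.000132 + 0.209489 + 0.003782 = 0.336534
O = 0.204238 / √(0.274773 × 0.336534) = 0.204238 / 0.3040896 = 0.6716

0.67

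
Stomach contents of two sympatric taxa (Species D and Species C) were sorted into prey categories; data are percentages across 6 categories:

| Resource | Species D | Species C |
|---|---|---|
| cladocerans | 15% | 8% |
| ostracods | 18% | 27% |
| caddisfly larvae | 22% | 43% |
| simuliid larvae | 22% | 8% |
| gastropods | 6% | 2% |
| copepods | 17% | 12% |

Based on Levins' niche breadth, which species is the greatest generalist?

Convert percentages to proportions (divide by 100).
Σp_Dᵢ² = 0.15² + 0.18² + 0.22² + 0.22² + 0.06² + 0.17² = 0.0225 + 0.0324 + 0.0484 + 0.0484 + 0.0036 + 0.0289 = 0.1842
B_D = 1 / 0.1842 = 5.4289
Σp_Cᵢ² = 0.08² + 0.27² + 0.43² + 0.08² + 0.02² + 0.12² = 0.0064 + 0.0729 + 0.1849 + 0.0064 + 0.0004 + 0.0144 = 0.2854
B_C = 1 / 0.2854 = 3.5039
Highest B → broadest niche (most generalist): Species D (B = 5.43).

Species D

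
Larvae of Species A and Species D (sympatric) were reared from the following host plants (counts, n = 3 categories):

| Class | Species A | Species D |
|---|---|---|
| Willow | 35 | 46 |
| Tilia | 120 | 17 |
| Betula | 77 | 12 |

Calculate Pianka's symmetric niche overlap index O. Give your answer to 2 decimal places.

Proportions for Species A (n=232): 35/232=0.1509, 120/232=0.5172, 77/232=0.3319
Proportions for Species D (n=75): 46/75=0.6133, 17/75=0.2267, 12/75=0.1600
Σ p₁ᵢp₂ᵢ = 0.092547 + 0.117249 + 0.053104 = 0.262900
Σp_1ᵢ² = 0.1509² + 0.5172² + 0.3319² = 0.022771 + 0.267496 + 0.110158 = 0.400425
Σp_2ᵢ² = 0.6133² + 0.2267² + 0.1600² = 0.376137 + 0.051393 + 0.025600 = 0.453130
O = 0.262900 / √(0.400425 × 0.453130) = 0.262900 / 0.4259631 = 0.6172

0.62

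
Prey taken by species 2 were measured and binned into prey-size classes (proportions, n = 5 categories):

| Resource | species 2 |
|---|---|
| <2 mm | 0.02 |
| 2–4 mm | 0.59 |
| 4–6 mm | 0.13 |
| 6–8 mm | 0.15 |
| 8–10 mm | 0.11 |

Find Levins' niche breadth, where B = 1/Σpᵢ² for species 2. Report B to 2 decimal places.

2.50

Σpᵢ² = 0.02² + 0.59² + 0.13² + 0.15² + 0.11² = 0.0004 + 0.3481 + 0.0169 + 0.0225 + 0.0121 = 0.4000
B = 1 / 0.4000 = 2.5000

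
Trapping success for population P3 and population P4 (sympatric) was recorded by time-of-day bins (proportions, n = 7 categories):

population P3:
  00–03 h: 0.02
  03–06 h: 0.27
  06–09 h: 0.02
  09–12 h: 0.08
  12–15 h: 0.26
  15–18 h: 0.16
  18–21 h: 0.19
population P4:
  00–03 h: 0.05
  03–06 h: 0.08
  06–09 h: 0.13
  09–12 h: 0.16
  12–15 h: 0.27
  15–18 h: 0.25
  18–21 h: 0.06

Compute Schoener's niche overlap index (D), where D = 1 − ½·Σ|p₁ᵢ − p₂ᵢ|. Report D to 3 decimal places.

0.680

Σ|p₁ᵢ − p₂ᵢ| = 0.03 + 0.19 + 0.11 + 0.08 + 0.01 + 0.09 + 0.13 = 0.64
D = 1 − ½ × 0.64 = 1 − 0.320 = 0.68000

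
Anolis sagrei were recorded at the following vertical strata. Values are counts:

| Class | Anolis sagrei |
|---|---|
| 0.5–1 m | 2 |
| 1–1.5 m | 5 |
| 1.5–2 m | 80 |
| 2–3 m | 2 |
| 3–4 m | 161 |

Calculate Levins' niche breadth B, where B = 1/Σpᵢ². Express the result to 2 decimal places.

Proportions for Anolis sagrei (n=250): 2/250=0.0080, 5/250=0.0200, 80/250=0.3200, 2/250=0.0080, 161/250=0.6440
Σpᵢ² = 0.0080² + 0.0200² + 0.3200² + 0.0080² + 0.6440² = 0.000064 + 0.000400 + 0.102400 + 0.000064 + 0.414736 = 0.517664
B = 1 / 0.517664 = 1.9318

1.93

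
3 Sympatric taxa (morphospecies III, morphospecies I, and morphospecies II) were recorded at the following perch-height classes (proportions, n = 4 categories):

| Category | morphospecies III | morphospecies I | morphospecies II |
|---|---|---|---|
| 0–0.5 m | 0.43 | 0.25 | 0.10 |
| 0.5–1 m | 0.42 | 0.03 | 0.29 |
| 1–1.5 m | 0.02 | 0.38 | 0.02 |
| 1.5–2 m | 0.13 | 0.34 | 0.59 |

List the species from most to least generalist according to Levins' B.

morphospecies I > morphospecies III > morphospecies II

Σp_IIIᵢ² = 0.43² + 0.42² + 0.02² + 0.13² = 0.1849 + 0.1764 + 0.0004 + 0.0169 = 0.3786
B_III = 1 / 0.3786 = 2.6413
Σp_Iᵢ² = 0.25² + 0.03² + 0.38² + 0.34² = 0.0625 + 0.0009 + 0.1444 + 0.1156 = 0.3234
B_I = 1 / 0.3234 = 3.0921
Σp_IIᵢ² = 0.10² + 0.29² + 0.02² + 0.59² = 0.0100 + 0.0841 + 0.0004 + 0.3481 = 0.4426
B_II = 1 / 0.4426 = 2.2594
Ranking by B (broadest → narrowest): morphospecies I (3.09) > morphospecies III (2.64) > morphospecies II (2.26)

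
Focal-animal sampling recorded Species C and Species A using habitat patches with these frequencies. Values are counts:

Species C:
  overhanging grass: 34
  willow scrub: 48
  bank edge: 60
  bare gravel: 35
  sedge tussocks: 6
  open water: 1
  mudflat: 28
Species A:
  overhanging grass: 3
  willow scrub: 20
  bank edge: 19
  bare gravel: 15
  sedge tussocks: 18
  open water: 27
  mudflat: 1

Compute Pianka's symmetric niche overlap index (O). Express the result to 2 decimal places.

0.67

Proportions for Species C (n=212): 34/212=0.1604, 48/212=0.2264, 60/212=0.2830, 35/212=0.1651, 6/212=0.0283, 1/212=0.0047, 28/212=0.1321
Proportions for Species A (n=103): 3/103=0.0291, 20/103=0.1942, 19/103=0.1845, 15/103=0.1456, 18/103=0.1748, 27/103=0.2621, 1/103=0.0097
Σ p₁ᵢp₂ᵢ = 0.004668 + 0.043967 + 0.052214 + 0.024039 + 0.004947 + 0.001232 + 0.001281 = 0.132348
Σp_1ᵢ² = 0.1604² + 0.2264² + 0.2830² + 0.1651² + 0.0283² + 0.0047² + 0.1321² = 0.025728 + 0.051257 + 0.080089 + 0.027258 + 0.000801 + 0.000022 + 0.017450 = 0.202605
Σp_2ᵢ² = 0.0291² + 0.1942² + 0.1845² + 0.1456² + 0.1748² + 0.2621² + 0.0097² = 0.000847 + 0.037714 + 0.034040 + 0.021199 + 0.030555 + 0.068696 + 0.000094 = 0.193145
O = 0.132348 / √(0.202605 × 0.193145) = 0.132348 / 0.1978185 = 0.6690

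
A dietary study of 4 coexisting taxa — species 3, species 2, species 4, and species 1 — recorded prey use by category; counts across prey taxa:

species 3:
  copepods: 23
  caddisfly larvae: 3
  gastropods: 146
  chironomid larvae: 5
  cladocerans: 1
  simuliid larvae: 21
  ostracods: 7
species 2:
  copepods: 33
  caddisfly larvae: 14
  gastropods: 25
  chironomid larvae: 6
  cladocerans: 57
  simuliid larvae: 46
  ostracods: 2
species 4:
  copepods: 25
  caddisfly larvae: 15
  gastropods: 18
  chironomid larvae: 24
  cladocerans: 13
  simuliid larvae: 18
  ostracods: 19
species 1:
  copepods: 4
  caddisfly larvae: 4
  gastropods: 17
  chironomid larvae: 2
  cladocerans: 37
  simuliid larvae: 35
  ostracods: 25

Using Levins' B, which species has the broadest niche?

Proportions for species 3 (n=206): 23/206=0.1117, 3/206=0.0146, 146/206=0.7087, 5/206=0.0243, 1/206=0.0049, 21/206=0.1019, 7/206=0.0340
Proportions for species 2 (n=183): 33/183=0.1803, 14/183=0.0765, 25/183=0.1366, 6/183=0.0328, 57/183=0.3115, 46/183=0.2514, 2/183=0.0109
Proportions for species 4 (n=132): 25/132=0.1894, 15/132=0.1136, 18/132=0.1364, 24/132=0.1818, 13/132=0.0985, 18/132=0.1364, 19/132=0.1439
Proportions for species 1 (n=124): 4/124=0.0323, 4/124=0.0323, 17/124=0.1371, 2/124=0.0161, 37/124=0.2984, 35/124=0.2823, 25/124=0.2016
Σp_3ᵢ² = 0.1117² + 0.0146² + 0.7087² + 0.0243² + 0.0049² + 0.1019² + 0.0340² = 0.012477 + 0.000213 + 0.502256 + 0.000590 + 0.000024 + 0.010384 + 0.001156 = 0.527100
B_3 = 1 / 0.527100 = 1.8972
Σp_2ᵢ² = 0.1803² + 0.0765² + 0.1366² + 0.0328² + 0.3115² + 0.2514² + 0.0109² = 0.032508 + 0.005852 + 0.018660 + 0.001076 + 0.097032 + 0.063202 + 0.000119 = 0.218449
B_2 = 1 / 0.218449 = 4.5777
Σp_4ᵢ² = 0.1894² + 0.1136² + 0.1364² + 0.1818² + 0.0985² + 0.1364² + 0.1439² = 0.035872 + 0.012905 + 0.018605 + 0.033051 + 0.009702 + 0.018605 + 0.020707 = 0.149447
B_4 = 1 / 0.149447 = 6.6913
Σp_1ᵢ² = 0.0323² + 0.0323² + 0.1371² + 0.0161² + 0.2984² + 0.2823² + 0.2016² = 0.001043 + 0.001043 + 0.018796 + 0.000259 + 0.089043 + 0.079693 + 0.040643 = 0.230520
B_1 = 1 / 0.230520 = 4.3380
Highest B → broadest niche (most generalist): species 4 (B = 6.69).

species 4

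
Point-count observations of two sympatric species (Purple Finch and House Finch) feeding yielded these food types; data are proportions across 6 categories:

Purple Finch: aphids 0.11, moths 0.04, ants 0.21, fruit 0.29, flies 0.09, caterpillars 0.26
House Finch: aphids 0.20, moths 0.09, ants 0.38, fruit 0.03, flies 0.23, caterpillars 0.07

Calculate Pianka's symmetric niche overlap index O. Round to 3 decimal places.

Σ p₁ᵢp₂ᵢ = 0.0220 + 0.0036 + 0.0798 + 0.0087 + 0.0207 + 0.0182 = 0.1530
Σp_1ᵢ² = 0.11² + 0.04² + 0.21² + 0.29² + 0.09² + 0.26² = 0.0121 + 0.0016 + 0.0441 + 0.0841 + 0.0081 + 0.0676 = 0.2176
Σp_2ᵢ² = 0.20² + 0.09² + 0.38² + 0.03² + 0.23² + 0.07² = 0.0400 + 0.0081 + 0.1444 + 0.0009 + 0.0529 + 0.0049 = 0.2512
O = 0.1530 / √(0.2176 × 0.2512) = 0.1530 / 0.233797 = 0.65441

0.654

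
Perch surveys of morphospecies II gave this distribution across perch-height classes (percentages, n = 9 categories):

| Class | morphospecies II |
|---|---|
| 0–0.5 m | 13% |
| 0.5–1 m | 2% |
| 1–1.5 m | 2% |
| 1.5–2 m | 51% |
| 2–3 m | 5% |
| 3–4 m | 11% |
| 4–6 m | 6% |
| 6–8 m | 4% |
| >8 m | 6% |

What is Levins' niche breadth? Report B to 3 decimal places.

3.320

Convert percentages to proportions (divide by 100).
Σpᵢ² = 0.13² + 0.02² + 0.02² + 0.51² + 0.05² + 0.11² + 0.06² + 0.04² + 0.06² = 0.0169 + 0.0004 + 0.0004 + 0.2601 + 0.0025 + 0.0121 + 0.0036 + 0.0016 + 0.0036 = 0.3012
B = 1 / 0.3012 = 3.32005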